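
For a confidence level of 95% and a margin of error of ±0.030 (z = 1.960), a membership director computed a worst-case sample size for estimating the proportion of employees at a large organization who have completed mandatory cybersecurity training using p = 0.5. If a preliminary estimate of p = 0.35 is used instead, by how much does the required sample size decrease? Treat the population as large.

96

Conservative (p = 0.5): n = 1.960² × 0.25 / 0.030² ≈ 1067.11 → 1068.
Using p = 0.35: p(1−p) = 0.2275, so n = 1.960² × 0.2275 / 0.030² ≈ 971.07 → 972.
Reduction: 1068 − 972 = 96.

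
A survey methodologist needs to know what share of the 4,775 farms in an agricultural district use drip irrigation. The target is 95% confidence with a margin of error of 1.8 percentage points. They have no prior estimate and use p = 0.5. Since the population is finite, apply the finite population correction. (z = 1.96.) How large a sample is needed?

1830

Unadjusted: n₀ = 1.96² × 0.50 × 0.50 / 0.018² ≈ 2964.20, so n₀ = 2965.
Finite population correction with N = 4,775: n = n₀ / (1 + (n₀−1)/N) = 2965 / (1 + 2964/4775) = 2965 / 1.6207 ≈ 1829.42.
Rounding up, n = 1830.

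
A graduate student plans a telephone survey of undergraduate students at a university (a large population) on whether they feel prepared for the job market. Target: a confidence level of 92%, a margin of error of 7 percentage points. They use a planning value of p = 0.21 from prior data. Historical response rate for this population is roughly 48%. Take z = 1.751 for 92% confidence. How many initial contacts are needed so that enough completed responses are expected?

Completed interviews needed: n₀ = 1.751² × 0.1659 / 0.070² ≈ 103.81 → 104.
At a 48% response rate, contacts needed = 104 / 0.48 ≈ 216.67 → 217.

217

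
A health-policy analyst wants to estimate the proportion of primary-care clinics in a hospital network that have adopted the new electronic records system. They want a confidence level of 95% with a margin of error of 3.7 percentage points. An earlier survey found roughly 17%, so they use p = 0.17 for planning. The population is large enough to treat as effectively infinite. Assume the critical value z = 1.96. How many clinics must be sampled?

With p = 0.17, p(1−p) = 0.1411.
n = z²·p(1−p)/E² = 1.96² × 0.1411 / 0.037² = 3.8416 × 0.1411 / 0.001369 ≈ 395.95.
Rounding up gives n = 396.

396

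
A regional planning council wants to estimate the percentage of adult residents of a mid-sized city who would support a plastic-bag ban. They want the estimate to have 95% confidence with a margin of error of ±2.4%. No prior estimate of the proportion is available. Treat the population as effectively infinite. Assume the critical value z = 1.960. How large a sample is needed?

With no prior estimate, use p = 0.5, giving p(1−p) = 0.25.
n = z²·p(1−p)/E² = 1.960² × 0.2500 / 0.024² = 3.8416 × 0.2500 / 0.000576 ≈ 1667.36.
Rounding up gives n = 1668.

1668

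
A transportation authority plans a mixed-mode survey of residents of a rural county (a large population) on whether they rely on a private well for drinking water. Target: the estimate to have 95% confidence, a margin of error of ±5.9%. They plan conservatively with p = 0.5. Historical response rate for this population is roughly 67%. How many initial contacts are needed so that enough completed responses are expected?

For 95% confidence, z = 1.960.
Completed interviews needed: n₀ = 1.960² × 0.2500 / 0.059² ≈ 275.90 → 276.
At a 67% response rate, contacts needed = 276 / 0.67 ≈ 411.94 → 412.

412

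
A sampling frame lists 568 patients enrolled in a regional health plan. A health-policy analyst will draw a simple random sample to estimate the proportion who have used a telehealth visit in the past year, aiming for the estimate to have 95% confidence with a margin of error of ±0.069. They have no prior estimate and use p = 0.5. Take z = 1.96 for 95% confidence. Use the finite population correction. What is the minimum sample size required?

Unadjusted: n₀ = 1.96² × 0.50 × 0.50 / 0.069² ≈ 201.72, so n₀ = 202.
Finite population correction with N = 568: n = n₀ / (1 + (n₀−1)/N) = 202 / (1 + 201/568) = 202 / 1.3539 ≈ 149.20.
Rounding up, n = 150.

150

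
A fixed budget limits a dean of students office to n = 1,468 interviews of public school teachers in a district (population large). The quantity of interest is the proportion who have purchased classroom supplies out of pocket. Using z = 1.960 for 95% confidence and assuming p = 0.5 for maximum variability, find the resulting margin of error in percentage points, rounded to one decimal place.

SE(p̂) = √[p(1−p)/n] = √[0.2500/1468] = 0.01305.
E = z × SE = 1.960 × 0.01305 = 0.02558, or 2.6 percentage points.

2.6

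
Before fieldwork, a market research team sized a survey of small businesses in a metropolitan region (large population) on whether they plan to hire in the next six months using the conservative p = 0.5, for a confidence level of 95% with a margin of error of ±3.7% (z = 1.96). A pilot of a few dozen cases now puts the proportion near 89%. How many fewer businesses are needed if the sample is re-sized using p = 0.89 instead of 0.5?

427

Conservative (p = 0.5): n = 1.96² × 0.25 / 0.037² ≈ 701.53 → 702.
Using p = 0.89: p(1−p) = 0.0979, so n = 1.96² × 0.0979 / 0.037² ≈ 274.72 → 275.
Reduction: 702 − 275 = 427.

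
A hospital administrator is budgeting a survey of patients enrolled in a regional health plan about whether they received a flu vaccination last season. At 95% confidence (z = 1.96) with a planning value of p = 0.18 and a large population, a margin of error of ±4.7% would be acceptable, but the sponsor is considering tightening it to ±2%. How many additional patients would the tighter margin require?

At ±4.7%: n = 1.96² × 0.1476 / 0.047² ≈ 256.69 → 257.
At ±2%: n = 1.96² × 0.1476 / 0.020² ≈ 1417.55 → 1418.
Additional respondents: 1418 − 257 = 1161.

1161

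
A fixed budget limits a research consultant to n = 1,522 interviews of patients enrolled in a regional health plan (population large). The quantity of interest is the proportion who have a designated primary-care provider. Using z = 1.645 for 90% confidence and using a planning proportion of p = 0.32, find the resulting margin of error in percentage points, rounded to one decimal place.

SE(p̂) = √[p(1−p)/n] = √[0.2176/1522] = 0.01196.
E = z × SE = 1.645 × 0.01196 = 0.01967, or 2.0 percentage points.

2.0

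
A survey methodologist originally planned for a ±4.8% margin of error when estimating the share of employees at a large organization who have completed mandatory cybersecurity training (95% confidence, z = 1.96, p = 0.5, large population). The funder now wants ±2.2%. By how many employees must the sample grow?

At ±4.8%: n = 1.96² × 0.2500 / 0.048² ≈ 416.84 → 417.
At ±2.2%: n = 1.96² × 0.2500 / 0.022² ≈ 1984.30 → 1985.
Additional respondents: 1985 − 417 = 1568.

1568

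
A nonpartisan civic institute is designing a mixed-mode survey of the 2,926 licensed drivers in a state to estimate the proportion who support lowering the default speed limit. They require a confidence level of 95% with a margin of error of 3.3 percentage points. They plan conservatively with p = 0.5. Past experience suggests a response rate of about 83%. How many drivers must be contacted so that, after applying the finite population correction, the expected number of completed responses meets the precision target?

817

For 95% confidence, z = 1.96.
Completed interviews needed (unadjusted): n₀ = 1.96² × 0.2500 / 0.033² ≈ 881.91 → 882.
FPC for N = 2,926: n = 882 / (1 + 881/2926) = 882 / 1.3011 ≈ 677.89 → 678.
At an 83% response rate, contacts needed = 678 / 0.83 ≈ 816.87 → 817.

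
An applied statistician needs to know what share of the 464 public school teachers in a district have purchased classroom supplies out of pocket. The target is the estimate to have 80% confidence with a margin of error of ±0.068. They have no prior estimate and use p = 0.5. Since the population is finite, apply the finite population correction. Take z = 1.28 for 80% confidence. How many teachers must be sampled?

75

Unadjusted: n₀ = 1.28² × 0.50 × 0.50 / 0.068² ≈ 88.58, so n₀ = 89.
Finite population correction with N = 464: n = n₀ / (1 + (n₀−1)/N) = 89 / (1 + 88/464) = 89 / 1.1897 ≈ 74.81.
Rounding up, n = 75.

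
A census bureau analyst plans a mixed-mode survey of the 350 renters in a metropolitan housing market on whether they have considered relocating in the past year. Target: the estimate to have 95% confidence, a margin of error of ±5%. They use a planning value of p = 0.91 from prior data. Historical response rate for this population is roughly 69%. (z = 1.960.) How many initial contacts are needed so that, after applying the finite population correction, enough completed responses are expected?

Completed interviews needed (unadjusted): n₀ = 1.960² × 0.0819 / 0.050² ≈ 125.85 → 126.
FPC for N = 350: n = 126 / (1 + 125/350) = 126 / 1.3571 ≈ 92.84 → 93.
At a 69% response rate, contacts needed = 93 / 0.69 ≈ 134.78 → 135.

135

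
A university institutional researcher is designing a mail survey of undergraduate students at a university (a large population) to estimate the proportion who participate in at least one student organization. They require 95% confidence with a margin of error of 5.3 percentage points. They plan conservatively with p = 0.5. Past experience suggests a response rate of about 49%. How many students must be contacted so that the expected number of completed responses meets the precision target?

698

For 95% confidence, z = 1.960.
Completed interviews needed: n₀ = 1.960² × 0.2500 / 0.053² ≈ 341.90 → 342.
At a 49% response rate, contacts needed = 342 / 0.49 ≈ 697.96 → 698.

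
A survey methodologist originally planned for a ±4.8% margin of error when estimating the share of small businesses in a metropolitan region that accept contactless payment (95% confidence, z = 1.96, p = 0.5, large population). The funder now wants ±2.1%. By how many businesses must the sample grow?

1761

At ±4.8%: n = 1.96² × 0.2500 / 0.048² ≈ 416.84 → 417.
At ±2.1%: n = 1.96² × 0.2500 / 0.021² ≈ 2177.78 → 2178.
Additional respondents: 2178 − 417 = 1761.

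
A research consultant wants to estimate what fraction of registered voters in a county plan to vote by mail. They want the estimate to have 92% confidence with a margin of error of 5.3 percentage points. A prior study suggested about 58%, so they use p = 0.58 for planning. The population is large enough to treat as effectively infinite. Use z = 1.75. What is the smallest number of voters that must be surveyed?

266

With p = 0.58, p(1−p) = 0.2436.
n = z²·p(1−p)/E² = 1.75² × 0.2436 / 0.053² = 3.0625 × 0.2436 / 0.002809 ≈ 265.58.
Rounding up gives n = 266.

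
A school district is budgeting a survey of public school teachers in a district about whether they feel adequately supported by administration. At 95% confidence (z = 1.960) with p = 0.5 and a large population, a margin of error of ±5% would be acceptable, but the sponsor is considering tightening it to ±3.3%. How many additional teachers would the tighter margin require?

497

At ±5%: n = 1.960² × 0.2500 / 0.050² ≈ 384.16 → 385.
At ±3.3%: n = 1.960² × 0.2500 / 0.033² ≈ 881.91 → 882.
Additional respondents: 882 − 385 = 497.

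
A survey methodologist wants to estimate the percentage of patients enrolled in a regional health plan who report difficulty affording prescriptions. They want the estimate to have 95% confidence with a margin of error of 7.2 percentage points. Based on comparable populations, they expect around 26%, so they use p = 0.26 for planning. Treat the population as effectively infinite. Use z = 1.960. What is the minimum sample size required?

143

With p = 0.26, p(1−p) = 0.1924.
n = z²·p(1−p)/E² = 1.960² × 0.1924 / 0.072² = 3.8416 × 0.1924 / 0.005184 ≈ 142.58.
Rounding up gives n = 143.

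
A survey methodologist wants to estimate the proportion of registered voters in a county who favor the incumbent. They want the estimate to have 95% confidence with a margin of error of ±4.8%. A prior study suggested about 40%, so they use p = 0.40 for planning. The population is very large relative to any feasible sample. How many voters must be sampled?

For 95% confidence, z = 1.960.
With p = 0.40, p(1−p) = 0.2400.
n = z²·p(1−p)/E² = 1.960² × 0.2400 / 0.048² = 3.8416 × 0.2400 / 0.002304 ≈ 400.17.
Rounding up gives n = 401.

401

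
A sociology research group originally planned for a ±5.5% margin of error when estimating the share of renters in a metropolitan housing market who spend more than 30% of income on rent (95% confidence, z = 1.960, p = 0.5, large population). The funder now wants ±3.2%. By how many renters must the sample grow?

At ±5.5%: n = 1.960² × 0.2500 / 0.055² ≈ 317.49 → 318.
At ±3.2%: n = 1.960² × 0.2500 / 0.032² ≈ 937.89 → 938.
Additional respondents: 938 − 318 = 620.

620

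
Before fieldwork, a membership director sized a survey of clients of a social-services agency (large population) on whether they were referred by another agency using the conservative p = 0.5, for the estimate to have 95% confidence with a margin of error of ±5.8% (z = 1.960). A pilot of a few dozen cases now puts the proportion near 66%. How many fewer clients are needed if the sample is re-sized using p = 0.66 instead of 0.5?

Conservative (p = 0.5): n = 1.960² × 0.25 / 0.058² ≈ 285.49 → 286.
Using p = 0.66: p(1−p) = 0.2244, so n = 1.960² × 0.2244 / 0.058² ≈ 256.26 → 257.
Reduction: 286 − 257 = 29.

29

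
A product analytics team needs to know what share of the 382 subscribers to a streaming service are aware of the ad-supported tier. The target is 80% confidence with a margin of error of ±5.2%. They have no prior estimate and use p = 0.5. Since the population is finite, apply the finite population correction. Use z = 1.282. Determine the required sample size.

Unadjusted: n₀ = 1.282² × 0.50 × 0.50 / 0.052² ≈ 151.95, so n₀ = 152.
Finite population correction with N = 382: n = n₀ / (1 + (n₀−1)/N) = 152 / (1 + 151/382) = 152 / 1.3953 ≈ 108.94.
Rounding up, n = 109.

109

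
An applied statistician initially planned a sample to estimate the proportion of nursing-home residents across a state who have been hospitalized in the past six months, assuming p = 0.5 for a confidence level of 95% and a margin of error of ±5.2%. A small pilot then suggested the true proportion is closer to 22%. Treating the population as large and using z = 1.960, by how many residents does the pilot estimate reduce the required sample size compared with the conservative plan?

112

Conservative (p = 0.5): n = 1.960² × 0.25 / 0.052² ≈ 355.18 → 356.
Using p = 0.22: p(1−p) = 0.1716, so n = 1.960² × 0.1716 / 0.052² ≈ 243.79 → 244.
Reduction: 356 − 244 = 112.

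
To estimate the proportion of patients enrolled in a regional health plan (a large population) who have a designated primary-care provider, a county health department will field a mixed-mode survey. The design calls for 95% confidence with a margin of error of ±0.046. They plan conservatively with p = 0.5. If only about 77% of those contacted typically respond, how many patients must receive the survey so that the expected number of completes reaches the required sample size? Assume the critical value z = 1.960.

590

Completed interviews needed: n₀ = 1.960² × 0.2500 / 0.046² ≈ 453.88 → 454.
At a 77% response rate, contacts needed = 454 / 0.77 ≈ 589.61 → 590.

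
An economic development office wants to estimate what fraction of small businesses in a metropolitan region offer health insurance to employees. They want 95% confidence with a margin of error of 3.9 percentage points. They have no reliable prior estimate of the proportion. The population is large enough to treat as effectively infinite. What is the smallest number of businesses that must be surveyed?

For 95% confidence, z = 1.96.
With no prior estimate, use p = 0.5, giving p(1−p) = 0.25.
n = z²·p(1−p)/E² = 1.96² × 0.2500 / 0.039² = 3.8416 × 0.2500 / 0.001521 ≈ 631.43.
Rounding up gives n = 632.

632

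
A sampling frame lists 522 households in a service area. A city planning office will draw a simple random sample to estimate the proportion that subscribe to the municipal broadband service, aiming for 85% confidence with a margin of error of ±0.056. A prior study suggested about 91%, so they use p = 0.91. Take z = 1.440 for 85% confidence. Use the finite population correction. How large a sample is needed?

Unadjusted: n₀ = 1.440² × 0.91 × 0.09 / 0.056² ≈ 54.15, so n₀ = 55.
Finite population correction with N = 522: n = n₀ / (1 + (n₀−1)/N) = 55 / (1 + 54/522) = 55 / 1.1034 ≈ 49.84.
Rounding up, n = 50.

50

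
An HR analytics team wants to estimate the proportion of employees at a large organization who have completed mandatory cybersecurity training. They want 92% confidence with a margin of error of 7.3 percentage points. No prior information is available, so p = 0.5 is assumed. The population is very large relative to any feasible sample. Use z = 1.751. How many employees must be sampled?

With p = 0.5, p(1−p) = 0.25.
n = z²·p(1−p)/E² = 1.751² × 0.2500 / 0.073² = 3.0660 × 0.2500 / 0.005329 ≈ 143.84.
Rounding up gives n = 144.

144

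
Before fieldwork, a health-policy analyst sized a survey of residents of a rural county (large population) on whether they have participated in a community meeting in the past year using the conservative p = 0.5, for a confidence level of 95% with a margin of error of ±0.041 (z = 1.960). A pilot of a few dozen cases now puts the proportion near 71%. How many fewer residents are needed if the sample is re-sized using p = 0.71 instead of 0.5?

101

Conservative (p = 0.5): n = 1.960² × 0.25 / 0.041² ≈ 571.33 → 572.
Using p = 0.71: p(1−p) = 0.2059, so n = 1.960² × 0.2059 / 0.041² ≈ 470.54 → 471.
Reduction: 572 − 471 = 101.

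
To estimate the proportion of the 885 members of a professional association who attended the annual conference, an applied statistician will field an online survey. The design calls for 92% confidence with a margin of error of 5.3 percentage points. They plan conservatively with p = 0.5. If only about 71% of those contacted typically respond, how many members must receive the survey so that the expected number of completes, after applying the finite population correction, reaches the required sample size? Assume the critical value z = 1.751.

295

Completed interviews needed (unadjusted): n₀ = 1.751² × 0.2500 / 0.053² ≈ 272.87 → 273.
FPC for N = 885: n = 273 / (1 + 272/885) = 273 / 1.3073 ≈ 208.82 → 209.
At a 71% response rate, contacts needed = 209 / 0.71 ≈ 294.37 → 295.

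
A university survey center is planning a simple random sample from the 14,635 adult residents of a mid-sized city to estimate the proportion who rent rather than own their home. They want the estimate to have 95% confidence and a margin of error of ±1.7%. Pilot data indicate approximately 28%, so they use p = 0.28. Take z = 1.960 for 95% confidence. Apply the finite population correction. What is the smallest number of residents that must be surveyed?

2266

Unadjusted: n₀ = 1.960² × 0.28 × 0.72 / 0.017² ≈ 2679.82, so n₀ = 2680.
Finite population correction with N = 14,635: n = n₀ / (1 + (n₀−1)/N) = 2680 / (1 + 2679/14635) = 2680 / 1.1831 ≈ 2265.32.
Rounding up, n = 2266.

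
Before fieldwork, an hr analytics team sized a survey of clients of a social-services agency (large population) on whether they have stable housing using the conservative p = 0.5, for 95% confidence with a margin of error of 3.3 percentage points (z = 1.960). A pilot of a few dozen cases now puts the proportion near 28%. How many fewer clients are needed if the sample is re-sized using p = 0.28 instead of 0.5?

Conservative (p = 0.5): n = 1.960² × 0.25 / 0.033² ≈ 881.91 → 882.
Using p = 0.28: p(1−p) = 0.2016, so n = 1.960² × 0.2016 / 0.033² ≈ 711.17 → 712.
Reduction: 882 − 712 = 170.

170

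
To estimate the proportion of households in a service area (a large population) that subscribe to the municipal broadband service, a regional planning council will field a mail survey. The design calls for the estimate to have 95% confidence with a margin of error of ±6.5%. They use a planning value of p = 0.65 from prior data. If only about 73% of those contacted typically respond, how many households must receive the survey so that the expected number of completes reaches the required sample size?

For 95% confidence, z = 1.96.
Completed interviews needed: n₀ = 1.96² × 0.2275 / 0.065² ≈ 206.86 → 207.
At a 73% response rate, contacts needed = 207 / 0.73 ≈ 283.56 → 284.

284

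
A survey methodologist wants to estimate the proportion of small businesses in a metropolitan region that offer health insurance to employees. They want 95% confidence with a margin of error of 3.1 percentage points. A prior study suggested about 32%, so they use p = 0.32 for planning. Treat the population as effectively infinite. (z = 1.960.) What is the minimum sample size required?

With p = 0.32, p(1−p) = 0.2176.
n = z²·p(1−p)/E² = 1.960² × 0.2176 / 0.031² = 3.8416 × 0.2176 / 0.000961 ≈ 869.86.
Rounding up gives n = 870.

870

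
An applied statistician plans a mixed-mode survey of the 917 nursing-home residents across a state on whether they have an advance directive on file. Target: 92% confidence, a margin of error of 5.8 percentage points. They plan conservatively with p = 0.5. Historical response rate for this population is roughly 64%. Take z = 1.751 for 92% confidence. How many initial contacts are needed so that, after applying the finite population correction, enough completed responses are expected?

286

Completed interviews needed (unadjusted): n₀ = 1.751² × 0.2500 / 0.058² ≈ 227.85 → 228.
FPC for N = 917: n = 228 / (1 + 227/917) = 228 / 1.2475 ≈ 182.76 → 183.
At a 64% response rate, contacts needed = 183 / 0.64 ≈ 285.94 → 286.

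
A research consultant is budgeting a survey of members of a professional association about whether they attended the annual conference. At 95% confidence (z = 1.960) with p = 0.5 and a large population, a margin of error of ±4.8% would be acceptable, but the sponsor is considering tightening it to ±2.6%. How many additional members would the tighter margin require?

1004

At ±4.8%: n = 1.960² × 0.2500 / 0.048² ≈ 416.84 → 417.
At ±2.6%: n = 1.960² × 0.2500 / 0.026² ≈ 1420.71 → 1421.
Additional respondents: 1421 − 417 = 1004.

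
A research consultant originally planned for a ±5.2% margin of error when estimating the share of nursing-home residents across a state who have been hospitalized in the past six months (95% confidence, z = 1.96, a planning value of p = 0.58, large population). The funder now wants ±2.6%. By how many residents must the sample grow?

At ±5.2%: n = 1.96² × 0.2436 / 0.052² ≈ 346.08 → 347.
At ±2.6%: n = 1.96² × 0.2436 / 0.026² ≈ 1384.34 → 1385.
Additional respondents: 1385 − 347 = 1038.

1038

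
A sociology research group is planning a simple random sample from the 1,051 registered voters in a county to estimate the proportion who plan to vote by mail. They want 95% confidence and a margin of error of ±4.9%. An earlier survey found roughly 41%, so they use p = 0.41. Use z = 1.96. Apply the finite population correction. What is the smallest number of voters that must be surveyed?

Unadjusted: n₀ = 1.96² × 0.41 × 0.59 / 0.049² ≈ 387.04, so n₀ = 388.
Finite population correction with N = 1,051: n = n₀ / (1 + (n₀−1)/N) = 388 / (1 + 387/1051) = 388 / 1.3682 ≈ 283.58.
Rounding up, n = 284.

284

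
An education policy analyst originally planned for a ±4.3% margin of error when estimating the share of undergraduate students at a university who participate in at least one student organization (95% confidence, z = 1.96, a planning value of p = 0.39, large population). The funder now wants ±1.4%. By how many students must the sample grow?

At ±4.3%: n = 1.96² × 0.2379 / 0.043² ≈ 494.28 → 495.
At ±1.4%: n = 1.96² × 0.2379 / 0.014² ≈ 4662.84 → 4663.
Additional respondents: 4663 − 495 = 4168.

4168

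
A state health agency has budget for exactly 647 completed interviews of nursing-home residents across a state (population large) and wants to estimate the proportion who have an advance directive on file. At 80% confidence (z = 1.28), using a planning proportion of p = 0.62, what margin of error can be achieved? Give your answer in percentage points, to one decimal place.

SE(p̂) = √[p(1−p)/n] = √[0.2356/647] = 0.01908.
E = z × SE = 1.28 × 0.01908 = 0.02443, or 2.4 percentage points.

2.4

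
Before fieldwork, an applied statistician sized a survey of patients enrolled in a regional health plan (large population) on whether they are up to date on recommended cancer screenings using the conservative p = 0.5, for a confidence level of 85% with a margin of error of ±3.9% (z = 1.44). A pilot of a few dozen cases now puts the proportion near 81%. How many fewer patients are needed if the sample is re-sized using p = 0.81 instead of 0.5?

Conservative (p = 0.5): n = 1.44² × 0.25 / 0.039² ≈ 340.83 → 341.
Using p = 0.81: p(1−p) = 0.1539, so n = 1.44² × 0.1539 / 0.039² ≈ 209.81 → 210.
Reduction: 341 − 210 = 131.

131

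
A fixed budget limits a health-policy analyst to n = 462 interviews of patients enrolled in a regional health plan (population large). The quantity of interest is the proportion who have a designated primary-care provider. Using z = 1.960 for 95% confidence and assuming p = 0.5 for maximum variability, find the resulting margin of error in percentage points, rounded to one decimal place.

SE(p̂) = √[p(1−p)/n] = √[0.2500/462] = 0.02326.
E = z × SE = 1.960 × 0.02326 = 0.04559, or 4.6 percentage points.

4.6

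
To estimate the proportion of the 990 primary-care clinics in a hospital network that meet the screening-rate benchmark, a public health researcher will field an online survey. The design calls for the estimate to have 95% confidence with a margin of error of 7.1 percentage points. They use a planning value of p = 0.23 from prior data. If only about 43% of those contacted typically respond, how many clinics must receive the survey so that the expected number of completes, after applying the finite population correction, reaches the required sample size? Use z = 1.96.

277

Completed interviews needed (unadjusted): n₀ = 1.96² × 0.1771 / 0.071² ≈ 134.96 → 135.
FPC for N = 990: n = 135 / (1 + 134/990) = 135 / 1.1354 ≈ 118.91 → 119.
At a 43% response rate, contacts needed = 119 / 0.43 ≈ 276.74 → 277.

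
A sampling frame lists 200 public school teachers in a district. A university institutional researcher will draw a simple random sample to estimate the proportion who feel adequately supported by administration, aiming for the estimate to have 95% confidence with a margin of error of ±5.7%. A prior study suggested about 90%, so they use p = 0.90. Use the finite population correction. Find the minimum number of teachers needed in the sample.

For 95% confidence, z = 1.960.
Unadjusted: n₀ = 1.960² × 0.90 × 0.10 / 0.057² ≈ 106.42, so n₀ = 107.
Finite population correction with N = 200: n = n₀ / (1 + (n₀−1)/N) = 107 / (1 + 106/200) = 107 / 1.5300 ≈ 69.93.
Rounding up, n = 70.

70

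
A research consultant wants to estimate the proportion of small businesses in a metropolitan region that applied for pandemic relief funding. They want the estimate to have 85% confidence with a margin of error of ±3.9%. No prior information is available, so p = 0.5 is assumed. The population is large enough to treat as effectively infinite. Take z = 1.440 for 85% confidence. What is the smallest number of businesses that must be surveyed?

With p = 0.5, p(1−p) = 0.25.
n = z²·p(1−p)/E² = 1.440² × 0.2500 / 0.039² = 2.0736 × 0.2500 / 0.001521 ≈ 340.83.
Rounding up gives n = 341.

341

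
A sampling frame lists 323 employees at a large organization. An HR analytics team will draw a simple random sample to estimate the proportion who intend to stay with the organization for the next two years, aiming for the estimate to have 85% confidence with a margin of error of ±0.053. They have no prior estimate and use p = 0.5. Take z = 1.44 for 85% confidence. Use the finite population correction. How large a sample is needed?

Unadjusted: n₀ = 1.44² × 0.50 × 0.50 / 0.053² ≈ 184.55, so n₀ = 185.
Finite population correction with N = 323: n = n₀ / (1 + (n₀−1)/N) = 185 / (1 + 184/323) = 185 / 1.5697 ≈ 117.86.
Rounding up, n = 118.

118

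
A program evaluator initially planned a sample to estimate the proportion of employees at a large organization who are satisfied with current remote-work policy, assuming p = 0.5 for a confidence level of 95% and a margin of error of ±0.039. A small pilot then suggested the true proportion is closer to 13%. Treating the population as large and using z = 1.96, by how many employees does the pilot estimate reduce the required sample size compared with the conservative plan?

346

Conservative (p = 0.5): n = 1.96² × 0.25 / 0.039² ≈ 631.43 → 632.
Using p = 0.13: p(1−p) = 0.1131, so n = 1.96² × 0.1131 / 0.039² ≈ 285.66 → 286.
Reduction: 632 − 286 = 346.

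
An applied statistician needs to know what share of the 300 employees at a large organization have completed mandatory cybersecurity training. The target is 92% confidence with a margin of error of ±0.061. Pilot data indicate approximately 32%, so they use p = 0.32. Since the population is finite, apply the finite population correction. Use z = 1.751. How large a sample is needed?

Unadjusted: n₀ = 1.751² × 0.32 × 0.68 / 0.061² ≈ 179.30, so n₀ = 180.
Finite population correction with N = 300: n = n₀ / (1 + (n₀−1)/N) = 180 / (1 + 179/300) = 180 / 1.5967 ≈ 112.73.
Rounding up, n = 113.

113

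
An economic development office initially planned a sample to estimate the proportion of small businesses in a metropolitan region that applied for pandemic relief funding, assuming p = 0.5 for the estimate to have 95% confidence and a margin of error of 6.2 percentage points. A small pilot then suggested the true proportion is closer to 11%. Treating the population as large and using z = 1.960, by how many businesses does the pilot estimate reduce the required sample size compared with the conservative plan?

Conservative (p = 0.5): n = 1.960² × 0.25 / 0.062² ≈ 249.84 → 250.
Using p = 0.11: p(1−p) = 0.0979, so n = 1.960² × 0.0979 / 0.062² ≈ 97.84 → 98.
Reduction: 250 − 98 = 152.

152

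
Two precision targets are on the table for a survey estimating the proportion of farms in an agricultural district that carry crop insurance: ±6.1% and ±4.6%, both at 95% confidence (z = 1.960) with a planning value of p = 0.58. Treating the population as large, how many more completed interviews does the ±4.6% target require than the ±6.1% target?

At ±6.1%: n = 1.960² × 0.2436 / 0.061² ≈ 251.50 → 252.
At ±4.6%: n = 1.960² × 0.2436 / 0.046² ≈ 442.26 → 443.
Additional respondents: 443 − 252 = 191.

191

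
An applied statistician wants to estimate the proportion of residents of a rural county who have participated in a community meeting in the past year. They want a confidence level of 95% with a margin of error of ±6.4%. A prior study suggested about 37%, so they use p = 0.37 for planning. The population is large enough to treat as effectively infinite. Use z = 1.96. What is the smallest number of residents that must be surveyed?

With p = 0.37, p(1−p) = 0.2331.
n = z²·p(1−p)/E² = 1.96² × 0.2331 / 0.064² = 3.8416 × 0.2331 / 0.004096 ≈ 218.62.
Rounding up gives n = 219.

219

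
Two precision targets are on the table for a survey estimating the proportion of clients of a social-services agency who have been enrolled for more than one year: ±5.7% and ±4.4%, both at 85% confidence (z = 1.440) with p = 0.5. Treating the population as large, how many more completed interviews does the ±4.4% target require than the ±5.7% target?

At ±5.7%: n = 1.440² × 0.2500 / 0.057² ≈ 159.56 → 160.
At ±4.4%: n = 1.440² × 0.2500 / 0.044² ≈ 267.77 → 268.
Additional respondents: 268 − 160 = 108.

108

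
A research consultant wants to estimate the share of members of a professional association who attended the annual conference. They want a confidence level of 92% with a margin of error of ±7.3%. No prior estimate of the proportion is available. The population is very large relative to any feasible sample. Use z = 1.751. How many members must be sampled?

144

With no prior estimate, use p = 0.5, giving p(1−p) = 0.25.
n = z²·p(1−p)/E² = 1.751² × 0.2500 / 0.073² = 3.0660 × 0.2500 / 0.005329 ≈ 143.84.
Rounding up gives n = 144.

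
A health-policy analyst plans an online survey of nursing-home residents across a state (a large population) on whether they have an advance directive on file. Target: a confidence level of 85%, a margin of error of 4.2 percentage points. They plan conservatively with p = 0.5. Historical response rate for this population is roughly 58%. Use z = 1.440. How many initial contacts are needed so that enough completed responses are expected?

507

Completed interviews needed: n₀ = 1.440² × 0.2500 / 0.042² ≈ 293.88 → 294.
At a 58% response rate, contacts needed = 294 / 0.58 ≈ 506.90 → 507.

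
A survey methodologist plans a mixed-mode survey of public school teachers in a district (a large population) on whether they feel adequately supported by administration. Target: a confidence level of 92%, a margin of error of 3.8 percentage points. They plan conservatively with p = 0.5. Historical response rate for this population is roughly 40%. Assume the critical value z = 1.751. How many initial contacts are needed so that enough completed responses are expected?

Completed interviews needed: n₀ = 1.751² × 0.2500 / 0.038² ≈ 530.82 → 531.
At a 40% response rate, contacts needed = 531 / 0.40 ≈ 1327.50 → 1328.

1328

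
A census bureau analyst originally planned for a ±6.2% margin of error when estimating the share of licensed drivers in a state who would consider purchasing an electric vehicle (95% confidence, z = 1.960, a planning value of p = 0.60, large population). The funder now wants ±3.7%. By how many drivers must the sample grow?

434

At ±6.2%: n = 1.960² × 0.2400 / 0.062² ≈ 239.85 → 240.
At ±3.7%: n = 1.960² × 0.2400 / 0.037² ≈ 673.47 → 674.
Additional respondents: 674 − 240 = 434.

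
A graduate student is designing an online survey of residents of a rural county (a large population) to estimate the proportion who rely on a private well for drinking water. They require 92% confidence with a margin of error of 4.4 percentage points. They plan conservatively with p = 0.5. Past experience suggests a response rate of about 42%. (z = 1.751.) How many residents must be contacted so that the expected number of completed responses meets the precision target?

Completed interviews needed: n₀ = 1.751² × 0.2500 / 0.044² ≈ 395.92 → 396.
At a 42% response rate, contacts needed = 396 / 0.42 ≈ 942.86 → 943.

943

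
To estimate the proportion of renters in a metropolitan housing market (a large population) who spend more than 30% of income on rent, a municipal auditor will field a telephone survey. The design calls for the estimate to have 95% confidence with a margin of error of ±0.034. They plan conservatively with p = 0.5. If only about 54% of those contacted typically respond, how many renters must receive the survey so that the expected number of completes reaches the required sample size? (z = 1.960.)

Completed interviews needed: n₀ = 1.960² × 0.2500 / 0.034² ≈ 830.80 → 831.
At a 54% response rate, contacts needed = 831 / 0.54 ≈ 1538.89 → 1539.

1539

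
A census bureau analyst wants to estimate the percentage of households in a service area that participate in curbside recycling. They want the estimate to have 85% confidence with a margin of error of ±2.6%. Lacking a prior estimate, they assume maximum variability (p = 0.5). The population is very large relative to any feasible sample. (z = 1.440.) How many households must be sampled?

With p = 0.5, p(1−p) = 0.25.
n = z²·p(1−p)/E² = 1.440² × 0.2500 / 0.026² = 2.0736 × 0.2500 / 0.000676 ≈ 766.86.
Rounding up gives n = 767.

767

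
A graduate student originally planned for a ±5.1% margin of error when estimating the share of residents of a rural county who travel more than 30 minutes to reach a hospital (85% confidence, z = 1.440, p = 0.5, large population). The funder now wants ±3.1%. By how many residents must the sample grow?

At ±5.1%: n = 1.440² × 0.2500 / 0.051² ≈ 199.31 → 200.
At ±3.1%: n = 1.440² × 0.2500 / 0.031² ≈ 539.44 → 540.
Additional respondents: 540 − 200 = 340.

340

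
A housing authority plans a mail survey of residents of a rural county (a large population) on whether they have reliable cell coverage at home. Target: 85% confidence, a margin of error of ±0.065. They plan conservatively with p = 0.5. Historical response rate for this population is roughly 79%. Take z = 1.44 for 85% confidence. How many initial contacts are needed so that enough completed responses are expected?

Completed interviews needed: n₀ = 1.44² × 0.2500 / 0.065² ≈ 122.70 → 123.
At a 79% response rate, contacts needed = 123 / 0.79 ≈ 155.70 → 156.

156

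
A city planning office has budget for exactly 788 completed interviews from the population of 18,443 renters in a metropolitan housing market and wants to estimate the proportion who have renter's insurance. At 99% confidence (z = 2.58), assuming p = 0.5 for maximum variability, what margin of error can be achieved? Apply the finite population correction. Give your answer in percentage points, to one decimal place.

Finite-population factor: (N−n)/(N−1) = (18443−788)/(18443−1) = 0.9573.
SE(p̂) = √[p(1−p)/n · (N−n)/(N−1)] = √[0.2500/788 × 0.9573] = 0.01743.
E = z × SE = 2.58 × 0.01743 = 0.04496 ≈ 4.5 percentage points.

4.5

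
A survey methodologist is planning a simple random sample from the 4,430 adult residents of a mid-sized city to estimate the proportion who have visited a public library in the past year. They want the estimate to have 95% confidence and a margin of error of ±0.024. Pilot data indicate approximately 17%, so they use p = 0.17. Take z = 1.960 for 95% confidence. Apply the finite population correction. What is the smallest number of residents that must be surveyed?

Unadjusted: n₀ = 1.960² × 0.17 × 0.83 / 0.024² ≈ 941.06, so n₀ = 942.
Finite population correction with N = 4,430: n = n₀ / (1 + (n₀−1)/N) = 942 / (1 + 941/4430) = 942 / 1.2124 ≈ 776.96.
Rounding up, n = 777.

777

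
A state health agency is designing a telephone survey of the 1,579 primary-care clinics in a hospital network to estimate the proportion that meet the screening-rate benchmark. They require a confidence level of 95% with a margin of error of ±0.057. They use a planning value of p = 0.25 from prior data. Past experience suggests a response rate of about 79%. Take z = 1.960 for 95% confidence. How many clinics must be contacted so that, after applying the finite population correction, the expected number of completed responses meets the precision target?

247

Completed interviews needed (unadjusted): n₀ = 1.960² × 0.1875 / 0.057² ≈ 221.70 → 222.
FPC for N = 1,579: n = 222 / (1 + 221/1579) = 222 / 1.1400 ≈ 194.74 → 195.
At a 79% response rate, contacts needed = 195 / 0.79 ≈ 246.84 → 247.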